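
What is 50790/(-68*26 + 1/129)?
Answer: -6551910/228071 ≈ -28.728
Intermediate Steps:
50790/(-68*26 + 1/129) = 50790/(-1768 + 1/129) = 50790/(-228071/129) = 50790*(-129/228071) = -6551910/228071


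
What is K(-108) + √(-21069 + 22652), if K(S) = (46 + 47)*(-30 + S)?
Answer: -12834 + √1583 ≈ -12794.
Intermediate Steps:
K(S) = -2790 + 93*S (K(S) = 93*(-30 + S) = -2790 + 93*S)
K(-108) + √(-21069 + 22652) = (-2790 + 93*(-108)) + √(-21069 + 22652) = (-2790 - 10044) + √1583 = -12834 + √1583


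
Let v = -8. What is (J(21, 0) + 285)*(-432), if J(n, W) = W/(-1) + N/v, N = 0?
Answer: -123120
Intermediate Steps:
J(n, W) = -W (J(n, W) = W/(-1) + 0/(-8) = W*(-1) + 0*(-⅛) = -W + 0 = -W)
(J(21, 0) + 285)*(-432) = (-1*0 + 285)*(-432) = (0 + 285)*(-432) = 285*(-432) = -123120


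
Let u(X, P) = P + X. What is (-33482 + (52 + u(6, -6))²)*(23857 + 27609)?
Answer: -1584020548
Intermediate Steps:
(-33482 + (52 + u(6, -6))²)*(23857 + 27609) = (-33482 + (52 + (-6 + 6))²)*(23857 + 27609) = (-33482 + (52 + 0)²)*51466 = (-33482 + 52²)*51466 = (-33482 + 2704)*51466 = -30778*51466 = -1584020548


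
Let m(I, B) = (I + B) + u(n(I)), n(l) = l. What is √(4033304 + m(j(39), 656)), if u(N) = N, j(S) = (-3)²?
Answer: √4033978 ≈ 2008.5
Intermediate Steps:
j(S) = 9
m(I, B) = B + 2*I (m(I, B) = (I + B) + I = (B + I) + I = B + 2*I)
√(4033304 + m(j(39), 656)) = √(4033304 + (656 + 2*9)) = √(4033304 + (656 + 18)) = √(4033304 + 674) = √4033978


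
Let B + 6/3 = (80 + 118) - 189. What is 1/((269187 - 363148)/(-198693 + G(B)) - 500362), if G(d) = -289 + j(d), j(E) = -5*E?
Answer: -28431/14225778599 ≈ -1.9986e-6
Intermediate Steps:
B = 7 (B = -2 + ((80 + 118) - 189) = -2 + (198 - 189) = -2 + 9 = 7)
G(d) = -289 - 5*d
1/((269187 - 363148)/(-198693 + G(B)) - 500362) = 1/((269187 - 363148)/(-198693 + (-289 - 5*7)) - 500362) = 1/(-93961/(-198693 + (-289 - 35)) - 500362) = 1/(-93961/(-198693 - 324) - 500362) = 1/(-93961/(-199017) - 500362) = 1/(-93961*(-1/199017) - 500362) = 1/(13423/28431 - 500362) = 1/(-14225778599/28431) = -28431/14225778599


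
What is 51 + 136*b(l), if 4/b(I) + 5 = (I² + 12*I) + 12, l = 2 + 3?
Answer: 1309/23 ≈ 56.913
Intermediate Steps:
l = 5
b(I) = 4/(7 + I² + 12*I) (b(I) = 4/(-5 + ((I² + 12*I) + 12)) = 4/(-5 + (12 + I² + 12*I)) = 4/(7 + I² + 12*I))
51 + 136*b(l) = 51 + 136*(4/(7 + 5² + 12*5)) = 51 + 136*(4/(7 + 25 + 60)) = 51 + 136*(4/92) = 51 + 136*(4*(1/92)) = 51 + 136*(1/23) = 51 + 136/23 = 1309/23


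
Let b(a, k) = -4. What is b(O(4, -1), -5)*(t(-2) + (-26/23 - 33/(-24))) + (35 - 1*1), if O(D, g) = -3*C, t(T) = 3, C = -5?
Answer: 967/46 ≈ 21.022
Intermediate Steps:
O(D, g) = 15 (O(D, g) = -3*(-5) = 15)
b(O(4, -1), -5)*(t(-2) + (-26/23 - 33/(-24))) + (35 - 1*1) = -4*(3 + (-26/23 - 33/(-24))) + (35 - 1*1) = -4*(3 + (-26*1/23 - 33*(-1/24))) + (35 - 1) = -4*(3 + (-26/23 + 11/8)) + 34 = -4*(3 + 45/184) + 34 = -4*597/184 + 34 = -597/46 + 34 = 967/46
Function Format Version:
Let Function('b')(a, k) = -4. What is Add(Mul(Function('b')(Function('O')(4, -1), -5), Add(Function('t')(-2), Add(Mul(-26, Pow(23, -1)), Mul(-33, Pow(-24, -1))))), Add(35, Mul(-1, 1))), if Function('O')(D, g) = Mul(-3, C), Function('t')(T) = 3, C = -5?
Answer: Rational(967, 46) ≈ 21.022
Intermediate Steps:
Function('O')(D, g) = 15 (Function('O')(D, g) = Mul(-3, -5) = 15)
Add(Mul(Function('b')(Function('O')(4, -1), -5), Add(Function('t')(-2), Add(Mul(-26, Pow(23, -1)), Mul(-33, Pow(-24, -1))))), Add(35, Mul(-1, 1))) = Add(Mul(-4, Add(3, Add(Mul(-26, Pow(23, -1)), Mul(-33, Pow(-24, -1))))), Add(35, Mul(-1, 1))) = Add(Mul(-4, Add(3, Add(Mul(-26, Rational(1, 23)), Mul(-33, Rational(-1, 24))))), Add(35, -1)) = Add(Mul(-4, Add(3, Add(Rational(-26, 23), Rational(11, 8)))), 34) = Add(Mul(-4, Add(3, Rational(45, 184))), 34) = Add(Mul(-4, Rational(597, 184)), 34) = Add(Rational(-597, 46), 34) = Rational(967, 46)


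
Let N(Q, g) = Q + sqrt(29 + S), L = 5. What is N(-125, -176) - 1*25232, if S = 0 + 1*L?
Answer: -25357 + sqrt(34) ≈ -25351.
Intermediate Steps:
S = 5 (S = 0 + 1*5 = 0 + 5 = 5)
N(Q, g) = Q + sqrt(34) (N(Q, g) = Q + sqrt(29 + 5) = Q + sqrt(34))
N(-125, -176) - 1*25232 = (-125 + sqrt(34)) - 1*25232 = (-125 + sqrt(34)) - 25232 = -25357 + sqrt(34)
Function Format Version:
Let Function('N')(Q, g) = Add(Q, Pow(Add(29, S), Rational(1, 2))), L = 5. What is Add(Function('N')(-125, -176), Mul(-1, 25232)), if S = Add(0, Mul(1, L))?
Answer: Add(-25357, Pow(34, Rational(1, 2))) ≈ -25351.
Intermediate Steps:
S = 5 (S = Add(0, Mul(1, 5)) = Add(0, 5) = 5)
Function('N')(Q, g) = Add(Q, Pow(34, Rational(1, 2))) (Function('N')(Q, g) = Add(Q, Pow(Add(29, 5), Rational(1, 2))) = Add(Q, Pow(34, Rational(1, 2))))
Add(Function('N')(-125, -176), Mul(-1, 25232)) = Add(Add(-125, Pow(34, Rational(1, 2))), Mul(-1, 25232)) = Add(Add(-125, Pow(34, Rational(1, 2))), -25232) = Add(-25357, Pow(34, Rational(1, 2)))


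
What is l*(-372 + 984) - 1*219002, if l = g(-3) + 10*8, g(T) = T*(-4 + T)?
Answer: -157190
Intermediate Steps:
l = 101 (l = -3*(-4 - 3) + 10*8 = -3*(-7) + 80 = 21 + 80 = 101)
l*(-372 + 984) - 1*219002 = 101*(-372 + 984) - 1*219002 = 101*612 - 219002 = 61812 - 219002 = -157190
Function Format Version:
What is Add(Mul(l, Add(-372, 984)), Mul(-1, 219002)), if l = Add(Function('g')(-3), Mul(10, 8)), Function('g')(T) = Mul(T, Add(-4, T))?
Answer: -157190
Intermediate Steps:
l = 101 (l = Add(Mul(-3, Add(-4, -3)), Mul(10, 8)) = Add(Mul(-3, -7), 80) = Add(21, 80) = 101)
Add(Mul(l, Add(-372, 984)), Mul(-1, 219002)) = Add(Mul(101, Add(-372, 984)), Mul(-1, 219002)) = Add(Mul(101, 612), -219002) = Add(61812, -219002) = -157190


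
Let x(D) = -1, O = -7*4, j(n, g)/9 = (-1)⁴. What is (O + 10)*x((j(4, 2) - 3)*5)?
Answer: 18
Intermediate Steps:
j(n, g) = 9 (j(n, g) = 9*(-1)⁴ = 9*1 = 9)
O = -28
(O + 10)*x((j(4, 2) - 3)*5) = (-28 + 10)*(-1) = -18*(-1) = 18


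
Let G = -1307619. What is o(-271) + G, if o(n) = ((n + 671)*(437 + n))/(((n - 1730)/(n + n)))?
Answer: -2580556819/2001 ≈ -1.2896e+6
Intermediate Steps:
o(n) = 2*n*(437 + n)*(671 + n)/(-1730 + n) (o(n) = ((671 + n)*(437 + n))/(((-1730 + n)/((2*n)))) = ((437 + n)*(671 + n))/(((-1730 + n)*(1/(2*n)))) = ((437 + n)*(671 + n))/(((-1730 + n)/(2*n))) = ((437 + n)*(671 + n))*(2*n/(-1730 + n)) = 2*n*(437 + n)*(671 + n)/(-1730 + n))
o(-271) + G = 2*(-271)*(293227 + (-271)² + 1108*(-271))/(-1730 - 271) - 1307619 = 2*(-271)*(293227 + 73441 - 300268)/(-2001) - 1307619 = 2*(-271)*(-1/2001)*66400 - 1307619 = 35988800/2001 - 1307619 = -2580556819/2001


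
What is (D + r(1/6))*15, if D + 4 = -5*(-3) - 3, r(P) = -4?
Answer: 60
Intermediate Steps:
D = 8 (D = -4 + (-5*(-3) - 3) = -4 + (15 - 3) = -4 + 12 = 8)
(D + r(1/6))*15 = (8 - 4)*15 = 4*15 = 60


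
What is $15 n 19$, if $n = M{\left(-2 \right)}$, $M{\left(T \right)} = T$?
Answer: $-570$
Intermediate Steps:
$n = -2$
$15 n 19 = 15 \left(-2\right) 19 = \left(-30\right) 19 = -570$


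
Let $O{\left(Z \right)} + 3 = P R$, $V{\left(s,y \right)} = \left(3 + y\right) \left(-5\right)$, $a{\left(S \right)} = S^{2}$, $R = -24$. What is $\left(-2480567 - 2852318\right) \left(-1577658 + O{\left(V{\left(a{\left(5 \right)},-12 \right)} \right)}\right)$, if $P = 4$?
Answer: $8413996638945$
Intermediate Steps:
$V{\left(s,y \right)} = -15 - 5 y$
$O{\left(Z \right)} = -99$ ($O{\left(Z \right)} = -3 + 4 \left(-24\right) = -3 - 96 = -99$)
$\left(-2480567 - 2852318\right) \left(-1577658 + O{\left(V{\left(a{\left(5 \right)},-12 \right)} \right)}\right) = \left(-2480567 - 2852318\right) \left(-1577658 - 99\right) = \left(-5332885\right) \left(-1577757\right) = 8413996638945$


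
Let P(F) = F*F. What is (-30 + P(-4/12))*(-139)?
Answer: 37391/9 ≈ 4154.6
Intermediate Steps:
P(F) = F**2
(-30 + P(-4/12))*(-139) = (-30 + (-4/12)**2)*(-139) = (-30 + (-4*1/12)**2)*(-139) = (-30 + (-1/3)**2)*(-139) = (-30 + 1/9)*(-139) = -269/9*(-139) = 37391/9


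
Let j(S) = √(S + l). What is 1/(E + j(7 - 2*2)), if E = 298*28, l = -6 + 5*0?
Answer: 8344/69622339 - I*√3/69622339 ≈ 0.00011985 - 2.4878e-8*I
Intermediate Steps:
l = -6 (l = -6 + 0 = -6)
E = 8344
j(S) = √(-6 + S) (j(S) = √(S - 6) = √(-6 + S))
1/(E + j(7 - 2*2)) = 1/(8344 + √(-6 + (7 - 2*2))) = 1/(8344 + √(-6 + (7 - 4))) = 1/(8344 + √(-6 + 3)) = 1/(8344 + √(-3)) = 1/(8344 + I*√3)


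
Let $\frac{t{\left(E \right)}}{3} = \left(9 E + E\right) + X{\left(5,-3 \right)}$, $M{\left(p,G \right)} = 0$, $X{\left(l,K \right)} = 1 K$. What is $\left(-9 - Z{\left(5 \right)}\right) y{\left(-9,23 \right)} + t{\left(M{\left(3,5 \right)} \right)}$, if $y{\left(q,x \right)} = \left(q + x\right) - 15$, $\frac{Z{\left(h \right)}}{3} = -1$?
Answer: $-3$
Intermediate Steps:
$X{\left(l,K \right)} = K$
$Z{\left(h \right)} = -3$ ($Z{\left(h \right)} = 3 \left(-1\right) = -3$)
$t{\left(E \right)} = -9 + 30 E$ ($t{\left(E \right)} = 3 \left(\left(9 E + E\right) - 3\right) = 3 \left(10 E - 3\right) = 3 \left(-3 + 10 E\right) = -9 + 30 E$)
$y{\left(q,x \right)} = -15 + q + x$
$\left(-9 - Z{\left(5 \right)}\right) y{\left(-9,23 \right)} + t{\left(M{\left(3,5 \right)} \right)} = \left(-9 - -3\right) \left(-15 - 9 + 23\right) + \left(-9 + 30 \cdot 0\right) = \left(-9 + 3\right) \left(-1\right) + \left(-9 + 0\right) = \left(-6\right) \left(-1\right) - 9 = 6 - 9 = -3$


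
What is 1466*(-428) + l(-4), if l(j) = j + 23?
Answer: -627429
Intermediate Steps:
l(j) = 23 + j
1466*(-428) + l(-4) = 1466*(-428) + (23 - 4) = -627448 + 19 = -627429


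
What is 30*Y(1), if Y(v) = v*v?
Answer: 30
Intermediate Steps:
Y(v) = v²
30*Y(1) = 30*1² = 30*1 = 30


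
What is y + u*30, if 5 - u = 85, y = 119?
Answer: -2281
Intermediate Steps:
u = -80 (u = 5 - 1*85 = 5 - 85 = -80)
y + u*30 = 119 - 80*30 = 119 - 2400 = -2281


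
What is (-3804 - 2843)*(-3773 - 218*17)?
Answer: 49712913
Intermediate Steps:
(-3804 - 2843)*(-3773 - 218*17) = -6647*(-3773 - 3706) = -6647*(-7479) = 49712913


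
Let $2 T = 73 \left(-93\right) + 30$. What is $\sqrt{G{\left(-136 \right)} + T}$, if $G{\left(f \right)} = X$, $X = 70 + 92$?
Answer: $\frac{3 i \sqrt{1430}}{2} \approx 56.723 i$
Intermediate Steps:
$X = 162$
$G{\left(f \right)} = 162$
$T = - \frac{6759}{2}$ ($T = \frac{73 \left(-93\right) + 30}{2} = \frac{-6789 + 30}{2} = \frac{1}{2} \left(-6759\right) = - \frac{6759}{2} \approx -3379.5$)
$\sqrt{G{\left(-136 \right)} + T} = \sqrt{162 - \frac{6759}{2}} = \sqrt{- \frac{6435}{2}} = \frac{3 i \sqrt{1430}}{2}$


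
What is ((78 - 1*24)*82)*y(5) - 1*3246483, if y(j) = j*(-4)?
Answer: -3335043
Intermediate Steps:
y(j) = -4*j
((78 - 1*24)*82)*y(5) - 1*3246483 = ((78 - 1*24)*82)*(-4*5) - 1*3246483 = ((78 - 24)*82)*(-20) - 3246483 = (54*82)*(-20) - 3246483 = 4428*(-20) - 3246483 = -88560 - 3246483 = -3335043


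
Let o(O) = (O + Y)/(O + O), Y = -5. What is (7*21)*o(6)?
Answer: 49/4 ≈ 12.250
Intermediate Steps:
o(O) = (-5 + O)/(2*O) (o(O) = (O - 5)/(O + O) = (-5 + O)/((2*O)) = (-5 + O)*(1/(2*O)) = (-5 + O)/(2*O))
(7*21)*o(6) = (7*21)*((1/2)*(-5 + 6)/6) = 147*((1/2)*(1/6)*1) = 147*(1/12) = 49/4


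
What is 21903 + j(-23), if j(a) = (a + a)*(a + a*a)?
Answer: -1373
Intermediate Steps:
j(a) = 2*a*(a + a²) (j(a) = (2*a)*(a + a²) = 2*a*(a + a²))
21903 + j(-23) = 21903 + 2*(-23)²*(1 - 23) = 21903 + 2*529*(-22) = 21903 - 23276 = -1373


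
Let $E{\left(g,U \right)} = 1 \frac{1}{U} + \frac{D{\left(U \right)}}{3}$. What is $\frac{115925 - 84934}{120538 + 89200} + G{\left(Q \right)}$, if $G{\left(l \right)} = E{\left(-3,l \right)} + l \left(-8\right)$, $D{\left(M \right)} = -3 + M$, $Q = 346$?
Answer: $- \frac{144422945389}{54427011} \approx -2653.5$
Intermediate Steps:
$E{\left(g,U \right)} = -1 + \frac{1}{U} + \frac{U}{3}$ ($E{\left(g,U \right)} = 1 \frac{1}{U} + \frac{-3 + U}{3} = \frac{1}{U} + \left(-3 + U\right) \frac{1}{3} = \frac{1}{U} + \left(-1 + \frac{U}{3}\right) = -1 + \frac{1}{U} + \frac{U}{3}$)
$G{\left(l \right)} = -1 + \frac{1}{l} - \frac{23 l}{3}$ ($G{\left(l \right)} = \left(-1 + \frac{1}{l} + \frac{l}{3}\right) + l \left(-8\right) = \left(-1 + \frac{1}{l} + \frac{l}{3}\right) - 8 l = -1 + \frac{1}{l} - \frac{23 l}{3}$)
$\frac{115925 - 84934}{120538 + 89200} + G{\left(Q \right)} = \frac{115925 - 84934}{120538 + 89200} - \left(\frac{7961}{3} - \frac{1}{346}\right) = \frac{30991}{209738} - \frac{2754503}{1038} = - \frac{144422945389}{54427011}$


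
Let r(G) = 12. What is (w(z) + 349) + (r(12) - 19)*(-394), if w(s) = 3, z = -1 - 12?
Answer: 3110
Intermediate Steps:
z = -13
(w(z) + 349) + (r(12) - 19)*(-394) = (3 + 349) + (12 - 19)*(-394) = 352 - 7*(-394) = 352 + 2758 = 3110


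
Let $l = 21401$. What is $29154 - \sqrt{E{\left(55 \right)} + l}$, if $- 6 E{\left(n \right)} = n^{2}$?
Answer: $29154 - \frac{\sqrt{752286}}{6} \approx 29009.0$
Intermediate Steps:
$E{\left(n \right)} = - \frac{n^{2}}{6}$
$29154 - \sqrt{E{\left(55 \right)} + l} = 29154 - \sqrt{- \frac{55^{2}}{6} + 21401} = 29154 - \sqrt{\left(- \frac{1}{6}\right) 3025 + 21401} = 29154 - \sqrt{- \frac{3025}{6} + 21401} = 29154 - \sqrt{\frac{125381}{6}} = 29154 - \frac{\sqrt{752286}}{6}$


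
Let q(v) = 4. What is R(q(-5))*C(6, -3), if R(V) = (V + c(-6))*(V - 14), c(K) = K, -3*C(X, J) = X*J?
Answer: 120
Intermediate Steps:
C(X, J) = -J*X/3 (C(X, J) = -X*J/3 = -J*X/3)
R(V) = (-14 + V)*(-6 + V) (R(V) = (V - 6)*(V - 14) = (-6 + V)*(-14 + V) = (-14 + V)*(-6 + V))
R(q(-5))*C(6, -3) = (84 + 4² - 20*4)*(-⅓*(-3)*6) = (84 + 16 - 80)*6 = 20*6 = 120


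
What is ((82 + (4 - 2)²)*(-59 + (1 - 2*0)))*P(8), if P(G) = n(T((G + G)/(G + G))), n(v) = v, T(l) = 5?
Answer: -24940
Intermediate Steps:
P(G) = 5
((82 + (4 - 2)²)*(-59 + (1 - 2*0)))*P(8) = ((82 + (4 - 2)²)*(-59 + (1 - 2*0)))*5 = ((82 + 2²)*(-59 + (1 + 0)))*5 = ((82 + 4)*(-59 + 1))*5 = (86*(-58))*5 = -4988*5 = -24940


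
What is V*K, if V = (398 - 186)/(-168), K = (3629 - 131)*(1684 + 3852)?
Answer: -171056864/7 ≈ -2.4437e+7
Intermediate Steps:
K = 19364928 (K = 3498*5536 = 19364928)
V = -53/42 (V = 212*(-1/168) = -53/42 ≈ -1.2619)
V*K = -53/42*19364928 = -171056864/7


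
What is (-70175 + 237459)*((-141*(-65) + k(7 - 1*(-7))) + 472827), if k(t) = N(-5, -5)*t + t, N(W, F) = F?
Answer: 80620181824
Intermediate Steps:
k(t) = -4*t (k(t) = -5*t + t = -4*t)
(-70175 + 237459)*((-141*(-65) + k(7 - 1*(-7))) + 472827) = (-70175 + 237459)*((-141*(-65) - 4*(7 - 1*(-7))) + 472827) = 167284*((9165 - 4*(7 + 7)) + 472827) = 167284*((9165 - 4*14) + 472827) = 167284*((9165 - 56) + 472827) = 167284*(9109 + 472827) = 167284*481936 = 80620181824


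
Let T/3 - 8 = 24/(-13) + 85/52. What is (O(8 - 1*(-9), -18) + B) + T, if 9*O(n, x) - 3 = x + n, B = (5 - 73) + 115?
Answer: 33035/468 ≈ 70.588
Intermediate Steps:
B = 47 (B = -68 + 115 = 47)
T = 1215/52 (T = 24 + 3*(24/(-13) + 85/52) = 24 + 3*(24*(-1/13) + 85*(1/52)) = 24 + 3*(-24/13 + 85/52) = 24 + 3*(-11/52) = 24 - 33/52 = 1215/52 ≈ 23.365)
O(n, x) = ⅓ + n/9 + x/9 (O(n, x) = ⅓ + (x + n)/9 = ⅓ + (n + x)/9 = ⅓ + (n/9 + x/9) = ⅓ + n/9 + x/9)
(O(8 - 1*(-9), -18) + B) + T = ((⅓ + (8 - 1*(-9))/9 + (⅑)*(-18)) + 47) + 1215/52 = ((⅓ + (8 + 9)/9 - 2) + 47) + 1215/52 = ((⅓ + (⅑)*17 - 2) + 47) + 1215/52 = ((⅓ + 17/9 - 2) + 47) + 1215/52 = (2/9 + 47) + 1215/52 = 425/9 + 1215/52 = 33035/468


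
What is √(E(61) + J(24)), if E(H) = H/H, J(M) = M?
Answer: 5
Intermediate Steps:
E(H) = 1
√(E(61) + J(24)) = √(1 + 24) = √25 = 5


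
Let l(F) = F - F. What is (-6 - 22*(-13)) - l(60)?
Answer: 280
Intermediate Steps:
l(F) = 0
(-6 - 22*(-13)) - l(60) = (-6 - 22*(-13)) - 1*0 = (-6 + 286) + 0 = 280 + 0 = 280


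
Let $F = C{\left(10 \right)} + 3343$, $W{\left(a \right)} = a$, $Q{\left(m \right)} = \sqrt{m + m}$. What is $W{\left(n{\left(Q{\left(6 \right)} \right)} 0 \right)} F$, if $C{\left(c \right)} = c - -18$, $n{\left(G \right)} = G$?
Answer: $0$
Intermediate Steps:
$Q{\left(m \right)} = \sqrt{2} \sqrt{m}$ ($Q{\left(m \right)} = \sqrt{2 m} = \sqrt{2} \sqrt{m}$)
$C{\left(c \right)} = 18 + c$ ($C{\left(c \right)} = c + 18 = 18 + c$)
$F = 3371$ ($F = \left(18 + 10\right) + 3343 = 28 + 3343 = 3371$)
$W{\left(n{\left(Q{\left(6 \right)} \right)} 0 \right)} F = \sqrt{2} \sqrt{6} \cdot 0 \cdot 3371 = 2 \sqrt{3} \cdot 0 \cdot 3371 = 0 \cdot 3371 = 0$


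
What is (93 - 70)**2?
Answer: 529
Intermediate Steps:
(93 - 70)**2 = 23**2 = 529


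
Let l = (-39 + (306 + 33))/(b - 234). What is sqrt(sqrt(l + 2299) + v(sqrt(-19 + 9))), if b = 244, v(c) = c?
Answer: sqrt(sqrt(2329) + I*sqrt(10)) ≈ 6.9506 + 0.22748*I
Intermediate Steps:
l = 30 (l = (-39 + (306 + 33))/(244 - 234) = (-39 + 339)/10 = 300*(1/10) = 30)
sqrt(sqrt(l + 2299) + v(sqrt(-19 + 9))) = sqrt(sqrt(30 + 2299) + sqrt(-19 + 9)) = sqrt(sqrt(2329) + sqrt(-10)) = sqrt(sqrt(2329) + I*sqrt(10))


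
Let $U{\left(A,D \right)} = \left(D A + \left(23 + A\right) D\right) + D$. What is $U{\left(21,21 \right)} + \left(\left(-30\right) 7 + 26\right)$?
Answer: $1202$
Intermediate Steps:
$U{\left(A,D \right)} = D + A D + D \left(23 + A\right)$ ($U{\left(A,D \right)} = \left(A D + D \left(23 + A\right)\right) + D = D + A D + D \left(23 + A\right)$)
$U{\left(21,21 \right)} + \left(\left(-30\right) 7 + 26\right) = 2 \cdot 21 \left(12 + 21\right) + \left(\left(-30\right) 7 + 26\right) = 2 \cdot 21 \cdot 33 + \left(-210 + 26\right) = 1386 - 184 = 1202$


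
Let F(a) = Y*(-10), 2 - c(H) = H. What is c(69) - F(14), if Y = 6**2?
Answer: 293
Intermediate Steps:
Y = 36
c(H) = 2 - H
F(a) = -360 (F(a) = 36*(-10) = -360)
c(69) - F(14) = (2 - 1*69) - 1*(-360) = (2 - 69) + 360 = -67 + 360 = 293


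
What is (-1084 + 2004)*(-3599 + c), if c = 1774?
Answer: -1679000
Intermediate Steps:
(-1084 + 2004)*(-3599 + c) = (-1084 + 2004)*(-3599 + 1774) = 920*(-1825) = -1679000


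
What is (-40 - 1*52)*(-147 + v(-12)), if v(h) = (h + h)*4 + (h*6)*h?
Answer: -57132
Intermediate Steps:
v(h) = 6*h² + 8*h (v(h) = (2*h)*4 + (6*h)*h = 8*h + 6*h² = 6*h² + 8*h)
(-40 - 1*52)*(-147 + v(-12)) = (-40 - 1*52)*(-147 + 2*(-12)*(4 + 3*(-12))) = (-40 - 52)*(-147 + 2*(-12)*(4 - 36)) = -92*(-147 + 2*(-12)*(-32)) = -92*(-147 + 768) = -92*621 = -57132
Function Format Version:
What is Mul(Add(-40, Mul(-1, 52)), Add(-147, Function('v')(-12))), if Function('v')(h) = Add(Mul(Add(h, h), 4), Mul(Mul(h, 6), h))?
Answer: -57132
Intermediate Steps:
Function('v')(h) = Add(Mul(6, Pow(h, 2)), Mul(8, h)) (Function('v')(h) = Add(Mul(Mul(2, h), 4), Mul(Mul(6, h), h)) = Add(Mul(8, h), Mul(6, Pow(h, 2))) = Add(Mul(6, Pow(h, 2)), Mul(8, h)))
Mul(Add(-40, Mul(-1, 52)), Add(-147, Function('v')(-12))) = Mul(Add(-40, Mul(-1, 52)), Add(-147, Mul(2, -12, Add(4, Mul(3, -12))))) = Mul(Add(-40, -52), Add(-147, Mul(2, -12, Add(4, -36)))) = Mul(-92, Add(-147, Mul(2, -12, -32))) = Mul(-92, Add(-147, 768)) = Mul(-92, 621) = -57132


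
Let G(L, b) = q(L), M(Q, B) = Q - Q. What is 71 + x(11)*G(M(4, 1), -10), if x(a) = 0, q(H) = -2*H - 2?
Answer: 71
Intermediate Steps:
q(H) = -2 - 2*H
M(Q, B) = 0
G(L, b) = -2 - 2*L
71 + x(11)*G(M(4, 1), -10) = 71 + 0*(-2 - 2*0) = 71 + 0*(-2 + 0) = 71 + 0*(-2) = 71 + 0 = 71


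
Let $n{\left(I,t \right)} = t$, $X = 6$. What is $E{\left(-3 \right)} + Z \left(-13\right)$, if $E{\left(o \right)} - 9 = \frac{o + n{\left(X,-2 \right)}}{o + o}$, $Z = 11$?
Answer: $- \frac{799}{6} \approx -133.17$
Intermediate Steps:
$E{\left(o \right)} = 9 + \frac{-2 + o}{2 o}$ ($E{\left(o \right)} = 9 + \frac{o - 2}{o + o} = 9 + \frac{-2 + o}{2 o}$)
$E{\left(-3 \right)} + Z \left(-13\right) = \left(\frac{19}{2} - \frac{1}{-3}\right) + 11 \left(-13\right) = \left(\frac{19}{2} - - \frac{1}{3}\right) - 143 = \left(\frac{19}{2} + \frac{1}{3}\right) - 143 = \frac{59}{6} - 143 = - \frac{799}{6}$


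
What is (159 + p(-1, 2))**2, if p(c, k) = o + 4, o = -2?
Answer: 25921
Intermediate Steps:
p(c, k) = 2 (p(c, k) = -2 + 4 = 2)
(159 + p(-1, 2))**2 = (159 + 2)**2 = 161**2 = 25921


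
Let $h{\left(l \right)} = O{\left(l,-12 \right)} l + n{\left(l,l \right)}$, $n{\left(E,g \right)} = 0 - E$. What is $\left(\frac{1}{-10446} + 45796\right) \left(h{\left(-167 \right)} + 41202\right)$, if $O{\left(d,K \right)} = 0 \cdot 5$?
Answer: $\frac{19790309685535}{10446} \approx 1.8945 \cdot 10^{9}$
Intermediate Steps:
$n{\left(E,g \right)} = - E$
$O{\left(d,K \right)} = 0$
$h{\left(l \right)} = - l$ ($h{\left(l \right)} = 0 l - l = 0 - l = - l$)
$\left(\frac{1}{-10446} + 45796\right) \left(h{\left(-167 \right)} + 41202\right) = \left(\frac{1}{-10446} + 45796\right) \left(\left(-1\right) \left(-167\right) + 41202\right) = \left(- \frac{1}{10446} + 45796\right) \left(167 + 41202\right) = \frac{478385015}{10446} \cdot 41369 = \frac{19790309685535}{10446}$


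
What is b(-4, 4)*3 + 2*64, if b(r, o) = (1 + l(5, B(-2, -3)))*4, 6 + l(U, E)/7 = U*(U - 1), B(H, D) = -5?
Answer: 1316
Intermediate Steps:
l(U, E) = -42 + 7*U*(-1 + U) (l(U, E) = -42 + 7*(U*(U - 1)) = -42 + 7*(U*(-1 + U)) = -42 + 7*U*(-1 + U))
b(r, o) = 396 (b(r, o) = (1 + (-42 - 7*5 + 7*5²))*4 = (1 + (-42 - 35 + 7*25))*4 = (1 + (-42 - 35 + 175))*4 = (1 + 98)*4 = 99*4 = 396)
b(-4, 4)*3 + 2*64 = 396*3 + 2*64 = 1188 + 128 = 1316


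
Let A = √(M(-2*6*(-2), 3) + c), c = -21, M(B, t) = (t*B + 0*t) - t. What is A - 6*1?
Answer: -6 + 4*√3 ≈ 0.92820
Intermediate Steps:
M(B, t) = -t + B*t (M(B, t) = (B*t + 0) - t = B*t - t = -t + B*t)
A = 4*√3 (A = √(3*(-1 - 2*6*(-2)) - 21) = √(3*(-1 - 12*(-2)) - 21) = √(3*(-1 + 24) - 21) = √(3*23 - 21) = √(69 - 21) = √48 = 4*√3 ≈ 6.9282)
A - 6*1 = 4*√3 - 6*1 = 4*√3 - 6 = -6 + 4*√3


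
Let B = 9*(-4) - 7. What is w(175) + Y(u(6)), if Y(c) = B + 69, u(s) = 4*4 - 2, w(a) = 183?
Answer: 209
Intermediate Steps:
B = -43 (B = -36 - 7 = -43)
u(s) = 14 (u(s) = 16 - 2 = 14)
Y(c) = 26 (Y(c) = -43 + 69 = 26)
w(175) + Y(u(6)) = 183 + 26 = 209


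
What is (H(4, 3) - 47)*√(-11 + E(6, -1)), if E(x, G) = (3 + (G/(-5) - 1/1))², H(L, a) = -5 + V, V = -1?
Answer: -53*I*√154/5 ≈ -131.54*I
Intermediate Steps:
H(L, a) = -6 (H(L, a) = -5 - 1 = -6)
E(x, G) = (2 - G/5)² (E(x, G) = (3 + (G*(-⅕) - 1*1))² = (3 + (-G/5 - 1))² = (3 + (-1 - G/5))² = (2 - G/5)²)
(H(4, 3) - 47)*√(-11 + E(6, -1)) = (-6 - 47)*√(-11 + (-10 - 1)²/25) = -53*√(-11 + (1/25)*(-11)²) = -53*√(-11 + (1/25)*121) = -53*√(-11 + 121/25) = -53*I*√154/5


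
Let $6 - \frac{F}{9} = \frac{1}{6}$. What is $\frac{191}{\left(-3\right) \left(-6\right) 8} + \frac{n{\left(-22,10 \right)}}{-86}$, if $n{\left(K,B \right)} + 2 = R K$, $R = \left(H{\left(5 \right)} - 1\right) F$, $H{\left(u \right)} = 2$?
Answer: $\frac{91517}{6192} \approx 14.78$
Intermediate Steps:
$F = \frac{105}{2}$ ($F = 54 - \frac{9}{6} = 54 - \frac{3}{2} = \frac{105}{2} \approx 52.5$)
$R = \frac{105}{2}$ ($R = \left(2 - 1\right) \frac{105}{2} = 1 \cdot \frac{105}{2} = \frac{105}{2} \approx 52.5$)
$n{\left(K,B \right)} = -2 + \frac{105 K}{2}$
$\frac{191}{\left(-3\right) \left(-6\right) 8} + \frac{n{\left(-22,10 \right)}}{-86} = \frac{191}{\left(-3\right) \left(-6\right) 8} + \frac{-2 + \frac{105}{2} \left(-22\right)}{-86} = \frac{191}{18 \cdot 8} + \left(-2 - 1155\right) \left(- \frac{1}{86}\right) = \frac{191}{144} - - \frac{1157}{86} = 191 \cdot \frac{1}{144} + \frac{1157}{86} = \frac{191}{144} + \frac{1157}{86} = \frac{91517}{6192}$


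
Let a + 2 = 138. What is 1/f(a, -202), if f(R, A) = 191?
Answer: 1/191 ≈ 0.0052356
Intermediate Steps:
a = 136 (a = -2 + 138 = 136)
1/f(a, -202) = 1/191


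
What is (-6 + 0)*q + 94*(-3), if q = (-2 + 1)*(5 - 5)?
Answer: -282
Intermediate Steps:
q = 0 (q = -1*0 = 0)
(-6 + 0)*q + 94*(-3) = (-6 + 0)*0 + 94*(-3) = -6*0 - 282 = 0 - 282 = -282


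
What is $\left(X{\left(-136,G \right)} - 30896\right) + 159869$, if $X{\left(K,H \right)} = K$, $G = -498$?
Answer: $128837$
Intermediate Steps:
$\left(X{\left(-136,G \right)} - 30896\right) + 159869 = \left(-136 - 30896\right) + 159869 = -31032 + 159869 = 128837$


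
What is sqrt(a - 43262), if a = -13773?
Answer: I*sqrt(57035) ≈ 238.82*I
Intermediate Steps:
sqrt(a - 43262) = sqrt(-13773 - 43262) = sqrt(-57035) = I*sqrt(57035)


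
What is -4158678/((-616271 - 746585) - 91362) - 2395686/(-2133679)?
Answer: 6178566809955/1551417204011 ≈ 3.9825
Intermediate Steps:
-4158678/((-616271 - 746585) - 91362) - 2395686/(-2133679) = -4158678/(-1362856 - 91362) - 2395686*(-1/2133679) = -4158678/(-1454218) + 2395686/2133679 = -4158678*(-1/1454218) + 2395686/2133679 = 2079339/727109 + 2395686/2133679 = 6178566809955/1551417204011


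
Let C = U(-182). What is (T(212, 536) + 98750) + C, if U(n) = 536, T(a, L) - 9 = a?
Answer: 99507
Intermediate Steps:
T(a, L) = 9 + a
C = 536
(T(212, 536) + 98750) + C = ((9 + 212) + 98750) + 536 = (221 + 98750) + 536 = 98971 + 536 = 99507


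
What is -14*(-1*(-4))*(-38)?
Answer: 2128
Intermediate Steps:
-14*(-1*(-4))*(-38) = -56*(-38) = 2128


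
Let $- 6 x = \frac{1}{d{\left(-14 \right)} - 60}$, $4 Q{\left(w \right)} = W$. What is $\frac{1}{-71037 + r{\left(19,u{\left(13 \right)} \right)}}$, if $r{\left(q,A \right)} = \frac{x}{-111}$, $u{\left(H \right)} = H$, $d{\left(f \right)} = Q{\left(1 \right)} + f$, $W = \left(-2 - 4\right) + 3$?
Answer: $- \frac{99567}{7072940981} \approx -1.4077 \cdot 10^{-5}$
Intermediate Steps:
$W = -3$ ($W = -6 + 3 = -3$)
$Q{\left(w \right)} = - \frac{3}{4}$ ($Q{\left(w \right)} = \frac{1}{4} \left(-3\right) = - \frac{3}{4}$)
$d{\left(f \right)} = - \frac{3}{4} + f$
$x = \frac{2}{897}$ ($x = - \frac{1}{6 \left(\left(- \frac{3}{4} - 14\right) - 60\right)} = - \frac{1}{6 \left(- \frac{59}{4} - 60\right)} = - \frac{1}{6 \left(- \frac{299}{4}\right)} = \left(- \frac{1}{6}\right) \left(- \frac{4}{299}\right) = \frac{2}{897} \approx 0.0022297$)
$r{\left(q,A \right)} = - \frac{2}{99567}$ ($r{\left(q,A \right)} = \frac{2}{897 \left(-111\right)} = \frac{2}{897} \left(- \frac{1}{111}\right) = - \frac{2}{99567}$)
$\frac{1}{-71037 + r{\left(19,u{\left(13 \right)} \right)}} = \frac{1}{-71037 - \frac{2}{99567}} = \frac{1}{- \frac{7072940981}{99567}} = - \frac{99567}{7072940981}$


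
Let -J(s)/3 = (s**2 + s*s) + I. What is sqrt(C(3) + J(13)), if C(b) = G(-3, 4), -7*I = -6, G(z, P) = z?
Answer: 3*I*sqrt(5551)/7 ≈ 31.931*I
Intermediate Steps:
I = 6/7 (I = -1/7*(-6) = 6/7 ≈ 0.85714)
J(s) = -18/7 - 6*s**2 (J(s) = -3*((s**2 + s*s) + 6/7) = -3*((s**2 + s**2) + 6/7) = -3*(2*s**2 + 6/7) = -3*(6/7 + 2*s**2) = -18/7 - 6*s**2)
C(b) = -3
sqrt(C(3) + J(13)) = sqrt(-3 + (-18/7 - 6*13**2)) = sqrt(-3 + (-18/7 - 6*169)) = sqrt(-3 + (-18/7 - 1014)) = sqrt(-3 - 7116/7) = sqrt(-7137/7) = 3*I*sqrt(5551)/7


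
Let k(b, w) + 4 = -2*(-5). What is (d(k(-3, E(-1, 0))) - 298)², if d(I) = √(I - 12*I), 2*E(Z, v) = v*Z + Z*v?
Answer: (298 - I*√66)² ≈ 88738.0 - 4841.9*I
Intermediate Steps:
E(Z, v) = Z*v (E(Z, v) = (v*Z + Z*v)/2 = (Z*v + Z*v)/2 = (2*Z*v)/2 = Z*v)
k(b, w) = 6 (k(b, w) = -4 - 2*(-5) = -4 + 10 = 6)
d(I) = √11*√(-I) (d(I) = √(-11*I) = √11*√(-I))
(d(k(-3, E(-1, 0))) - 298)² = (√11*√(-1*6) - 298)² = (√11*√(-6) - 298)² = (√11*(I*√6) - 298)² = (I*√66 - 298)² = (-298 + I*√66)²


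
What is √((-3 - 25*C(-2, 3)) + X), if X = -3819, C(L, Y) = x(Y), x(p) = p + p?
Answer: 2*I*√993 ≈ 63.024*I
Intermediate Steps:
x(p) = 2*p
C(L, Y) = 2*Y
√((-3 - 25*C(-2, 3)) + X) = √((-3 - 50*3) - 3819) = √((-3 - 25*6) - 3819) = √((-3 - 150) - 3819) = √(-153 - 3819) = √(-3972) = 2*I*√993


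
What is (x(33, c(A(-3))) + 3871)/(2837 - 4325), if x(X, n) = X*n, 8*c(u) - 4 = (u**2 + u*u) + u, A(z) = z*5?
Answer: -45455/11904 ≈ -3.8185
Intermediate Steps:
A(z) = 5*z
c(u) = 1/2 + u**2/4 + u/8 (c(u) = 1/2 + ((u**2 + u*u) + u)/8 = 1/2 + ((u**2 + u**2) + u)/8 = 1/2 + (2*u**2 + u)/8 = 1/2 + (u + 2*u**2)/8 = 1/2 + (u**2/4 + u/8) = 1/2 + u**2/4 + u/8)
(x(33, c(A(-3))) + 3871)/(2837 - 4325) = (33*(1/2 + (5*(-3))**2/4 + (5*(-3))/8) + 3871)/(2837 - 4325) = (33*(1/2 + (1/4)*(-15)**2 + (1/8)*(-15)) + 3871)/(-1488) = (33*(1/2 + (1/4)*225 - 15/8) + 3871)*(-1/1488) = (33*(1/2 + 225/4 - 15/8) + 3871)*(-1/1488) = (33*(439/8) + 3871)*(-1/1488) = (14487/8 + 3871)*(-1/1488) = (45455/8)*(-1/1488) = -45455/11904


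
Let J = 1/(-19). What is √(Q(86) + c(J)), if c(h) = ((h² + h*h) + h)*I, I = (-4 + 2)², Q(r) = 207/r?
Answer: √5923594/1634 ≈ 1.4895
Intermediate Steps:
J = -1/19 ≈ -0.052632
I = 4 (I = (-2)² = 4)
c(h) = 4*h + 8*h² (c(h) = ((h² + h*h) + h)*4 = ((h² + h²) + h)*4 = (2*h² + h)*4 = (h + 2*h²)*4 = 4*h + 8*h²)
√(Q(86) + c(J)) = √(207/86 + 4*(-1/19)*(1 + 2*(-1/19))) = √(207*(1/86) + 4*(-1/19)*(1 - 2/19)) = √(207/86 + 4*(-1/19)*(17/19)) = √(207/86 - 68/361) = √(68879/31046) = √5923594/1634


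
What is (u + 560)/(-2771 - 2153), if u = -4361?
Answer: 3801/4924 ≈ 0.77193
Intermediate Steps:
(u + 560)/(-2771 - 2153) = (-4361 + 560)/(-2771 - 2153) = -3801/(-4924) = -3801*(-1/4924) = 3801/4924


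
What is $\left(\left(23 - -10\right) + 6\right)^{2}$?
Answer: $1521$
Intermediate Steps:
$\left(\left(23 - -10\right) + 6\right)^{2} = \left(\left(23 + 10\right) + 6\right)^{2} = \left(33 + 6\right)^{2} = 39^{2} = 1521$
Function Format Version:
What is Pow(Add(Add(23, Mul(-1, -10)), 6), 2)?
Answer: 1521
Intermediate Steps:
Pow(Add(Add(23, Mul(-1, -10)), 6), 2) = Pow(Add(Add(23, 10), 6), 2) = Pow(Add(33, 6), 2) = Pow(39, 2) = 1521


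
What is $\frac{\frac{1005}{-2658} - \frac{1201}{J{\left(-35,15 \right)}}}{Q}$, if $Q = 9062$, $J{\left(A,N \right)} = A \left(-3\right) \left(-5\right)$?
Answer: $\frac{888211}{4215189300} \approx 0.00021072$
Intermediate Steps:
$J{\left(A,N \right)} = 15 A$ ($J{\left(A,N \right)} = - 3 A \left(-5\right) = 15 A$)
$\frac{\frac{1005}{-2658} - \frac{1201}{J{\left(-35,15 \right)}}}{Q} = \frac{\frac{1005}{-2658} - \frac{1201}{15 \left(-35\right)}}{9062} = \left(1005 \left(- \frac{1}{2658}\right) - \frac{1201}{-525}\right) \frac{1}{9062} = \left(- \frac{335}{886} - - \frac{1201}{525}\right) \frac{1}{9062} = \left(- \frac{335}{886} + \frac{1201}{525}\right) \frac{1}{9062} = \frac{888211}{465150} \cdot \frac{1}{9062} = \frac{888211}{4215189300}$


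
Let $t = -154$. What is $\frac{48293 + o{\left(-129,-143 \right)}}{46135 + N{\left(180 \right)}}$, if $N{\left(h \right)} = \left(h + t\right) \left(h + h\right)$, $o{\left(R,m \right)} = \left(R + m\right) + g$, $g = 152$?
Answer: $\frac{48173}{55495} \approx 0.86806$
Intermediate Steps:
$o{\left(R,m \right)} = 152 + R + m$ ($o{\left(R,m \right)} = \left(R + m\right) + 152 = 152 + R + m$)
$N{\left(h \right)} = 2 h \left(-154 + h\right)$ ($N{\left(h \right)} = \left(h - 154\right) \left(h + h\right) = \left(-154 + h\right) 2 h = 2 h \left(-154 + h\right)$)
$\frac{48293 + o{\left(-129,-143 \right)}}{46135 + N{\left(180 \right)}} = \frac{48293 - 120}{46135 + 2 \cdot 180 \left(-154 + 180\right)} = \frac{48293 - 120}{46135 + 2 \cdot 180 \cdot 26} = \frac{48173}{46135 + 9360} = \frac{48173}{55495}$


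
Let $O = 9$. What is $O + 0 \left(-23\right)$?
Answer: $9$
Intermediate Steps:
$O + 0 \left(-23\right) = 9 + 0 \left(-23\right) = 9 + 0 = 9$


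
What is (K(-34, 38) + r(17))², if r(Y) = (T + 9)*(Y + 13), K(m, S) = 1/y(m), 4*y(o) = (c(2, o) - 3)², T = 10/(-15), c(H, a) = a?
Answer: 117137800516/1874161 ≈ 62501.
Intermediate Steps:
T = -⅔ (T = 10*(-1/15) = -⅔ ≈ -0.66667)
y(o) = (-3 + o)²/4 (y(o) = (o - 3)²/4 = (-3 + o)²/4)
K(m, S) = 4/(-3 + m)² (K(m, S) = 1/((-3 + m)²/4) = 4/(-3 + m)²)
r(Y) = 325/3 + 25*Y/3 (r(Y) = (-⅔ + 9)*(Y + 13) = 25*(13 + Y)/3 = 325/3 + 25*Y/3)
(K(-34, 38) + r(17))² = (4/(-3 - 34)² + (325/3 + (25/3)*17))² = (4/(-37)² + (325/3 + 425/3))² = (4*(1/1369) + 250)² = (4/1369 + 250)² = (342254/1369)² = 117137800516/1874161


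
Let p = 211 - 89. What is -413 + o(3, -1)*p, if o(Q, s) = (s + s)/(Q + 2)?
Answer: -2309/5 ≈ -461.80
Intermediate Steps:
o(Q, s) = 2*s/(2 + Q) (o(Q, s) = (2*s)/(2 + Q) = 2*s/(2 + Q))
p = 122
-413 + o(3, -1)*p = -413 + (2*(-1)/(2 + 3))*122 = -413 + (2*(-1)/5)*122 = -413 + (2*(-1)*(1/5))*122 = -413 - 2/5*122 = -413 - 244/5 = -2309/5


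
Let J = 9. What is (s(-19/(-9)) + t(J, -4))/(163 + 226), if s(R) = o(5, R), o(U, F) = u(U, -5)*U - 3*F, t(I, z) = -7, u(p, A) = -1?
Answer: -55/1167 ≈ -0.047129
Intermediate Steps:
o(U, F) = -U - 3*F
s(R) = -5 - 3*R (s(R) = -1*5 - 3*R = -5 - 3*R)
(s(-19/(-9)) + t(J, -4))/(163 + 226) = ((-5 - (-57)/(-9)) - 7)/(163 + 226) = ((-5 - (-57)*(-1)/9) - 7)/389 = ((-5 - 3*19/9) - 7)*(1/389) = ((-5 - 19/3) - 7)*(1/389) = (-34/3 - 7)*(1/389) = -55/3*1/389 = -55/1167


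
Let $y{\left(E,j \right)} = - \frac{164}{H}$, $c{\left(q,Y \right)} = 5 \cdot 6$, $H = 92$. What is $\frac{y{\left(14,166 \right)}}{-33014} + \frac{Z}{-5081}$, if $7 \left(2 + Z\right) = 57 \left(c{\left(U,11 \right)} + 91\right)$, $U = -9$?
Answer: $- \frac{5224955079}{27006805574} \approx -0.19347$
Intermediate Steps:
$c{\left(q,Y \right)} = 30$
$y{\left(E,j \right)} = - \frac{41}{23}$ ($y{\left(E,j \right)} = - \frac{164}{92} = \left(-164\right) \frac{1}{92} = - \frac{41}{23}$)
$Z = \frac{6883}{7}$ ($Z = -2 + \frac{57 \left(30 + 91\right)}{7} = -2 + \frac{57 \cdot 121}{7} = -2 + \frac{1}{7} \cdot 6897 = -2 + \frac{6897}{7} = \frac{6883}{7} \approx 983.29$)
$\frac{y{\left(14,166 \right)}}{-33014} + \frac{Z}{-5081} = - \frac{41}{23 \left(-33014\right)} + \frac{6883}{7 \left(-5081\right)} = \left(- \frac{41}{23}\right) \left(- \frac{1}{33014}\right) + \frac{6883}{7} \left(- \frac{1}{5081}\right) = \frac{41}{759322} - \frac{6883}{35567} = - \frac{5224955079}{27006805574}$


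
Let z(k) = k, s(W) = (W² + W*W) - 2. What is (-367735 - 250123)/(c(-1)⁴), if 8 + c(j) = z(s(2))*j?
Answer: -308929/19208 ≈ -16.083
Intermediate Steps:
s(W) = -2 + 2*W² (s(W) = (W² + W²) - 2 = 2*W² - 2 = -2 + 2*W²)
c(j) = -8 + 6*j (c(j) = -8 + (-2 + 2*2²)*j = -8 + (-2 + 2*4)*j = -8 + (-2 + 8)*j = -8 + 6*j)
(-367735 - 250123)/(c(-1)⁴) = (-367735 - 250123)/((-8 + 6*(-1))⁴) = -617858/(-8 - 6)⁴ = -617858/((-14)⁴) = -617858/38416 = -617858*1/38416 = -308929/19208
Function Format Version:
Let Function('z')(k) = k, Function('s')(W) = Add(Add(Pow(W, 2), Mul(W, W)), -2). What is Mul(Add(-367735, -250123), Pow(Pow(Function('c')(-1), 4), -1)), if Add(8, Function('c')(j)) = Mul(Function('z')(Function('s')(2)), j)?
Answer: Rational(-308929, 19208) ≈ -16.083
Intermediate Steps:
Function('s')(W) = Add(-2, Mul(2, Pow(W, 2))) (Function('s')(W) = Add(Add(Pow(W, 2), Pow(W, 2)), -2) = Add(Mul(2, Pow(W, 2)), -2) = Add(-2, Mul(2, Pow(W, 2))))
Function('c')(j) = Add(-8, Mul(6, j)) (Function('c')(j) = Add(-8, Mul(Add(-2, Mul(2, Pow(2, 2))), j)) = Add(-8, Mul(Add(-2, Mul(2, 4)), j)) = Add(-8, Mul(Add(-2, 8), j)) = Add(-8, Mul(6, j)))
Mul(Add(-367735, -250123), Pow(Pow(Function('c')(-1), 4), -1)) = Mul(Add(-367735, -250123), Pow(Pow(Add(-8, Mul(6, -1)), 4), -1)) = Mul(-617858, Pow(Pow(Add(-8, -6), 4), -1)) = Mul(-617858, Pow(Pow(-14, 4), -1)) = Mul(-617858, Pow(38416, -1)) = Mul(-617858, Rational(1, 38416)) = Rational(-308929, 19208)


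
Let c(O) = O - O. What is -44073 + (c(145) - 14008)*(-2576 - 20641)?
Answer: 325179663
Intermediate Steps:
c(O) = 0
-44073 + (c(145) - 14008)*(-2576 - 20641) = -44073 + (0 - 14008)*(-2576 - 20641) = -44073 - 14008*(-23217) = -44073 + 325223736 = 325179663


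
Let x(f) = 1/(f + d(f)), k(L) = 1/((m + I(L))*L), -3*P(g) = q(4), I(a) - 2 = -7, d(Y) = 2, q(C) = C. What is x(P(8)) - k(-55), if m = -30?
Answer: 5773/3850 ≈ 1.4995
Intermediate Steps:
I(a) = -5 (I(a) = 2 - 7 = -5)
P(g) = -4/3 (P(g) = -⅓*4 = -4/3)
k(L) = -1/(35*L) (k(L) = 1/((-30 - 5)*L) = 1/((-35)*L) = -1/(35*L))
x(f) = 1/(2 + f) (x(f) = 1/(f + 2) = 1/(2 + f))
x(P(8)) - k(-55) = 1/(2 - 4/3) - (-1)/(35*(-55)) = 1/(⅔) - (-1)*(-1)/(35*55) = 3/2 - 1*1/1925 = 3/2 - 1/1925 = 5773/3850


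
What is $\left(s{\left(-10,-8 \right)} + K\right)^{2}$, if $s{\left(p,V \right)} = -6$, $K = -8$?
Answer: $196$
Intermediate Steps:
$\left(s{\left(-10,-8 \right)} + K\right)^{2} = \left(-6 - 8\right)^{2} = \left(-14\right)^{2} = 196$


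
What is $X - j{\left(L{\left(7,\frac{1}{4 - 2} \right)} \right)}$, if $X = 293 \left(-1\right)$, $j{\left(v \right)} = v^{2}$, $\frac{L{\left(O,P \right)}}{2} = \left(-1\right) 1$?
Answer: $-297$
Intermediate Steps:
$L{\left(O,P \right)} = -2$ ($L{\left(O,P \right)} = 2 \left(\left(-1\right) 1\right) = 2 \left(-1\right) = -2$)
$X = -293$
$X - j{\left(L{\left(7,\frac{1}{4 - 2} \right)} \right)} = -293 - \left(-2\right)^{2} = -293 - 4 = -297$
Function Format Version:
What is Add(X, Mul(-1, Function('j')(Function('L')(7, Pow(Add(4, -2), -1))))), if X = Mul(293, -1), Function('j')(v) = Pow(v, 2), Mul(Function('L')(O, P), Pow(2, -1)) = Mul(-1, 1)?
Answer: -297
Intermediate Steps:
Function('L')(O, P) = -2 (Function('L')(O, P) = Mul(2, Mul(-1, 1)) = Mul(2, -1) = -2)
X = -293
Add(X, Mul(-1, Function('j')(Function('L')(7, Pow(Add(4, -2), -1))))) = Add(-293, Mul(-1, Pow(-2, 2))) = Add(-293, Mul(-1, 4)) = Add(-293, -4) = -297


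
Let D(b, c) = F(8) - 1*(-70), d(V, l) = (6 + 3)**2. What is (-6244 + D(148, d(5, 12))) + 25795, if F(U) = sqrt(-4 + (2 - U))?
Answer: 19621 + I*sqrt(10) ≈ 19621.0 + 3.1623*I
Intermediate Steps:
F(U) = sqrt(-2 - U)
d(V, l) = 81 (d(V, l) = 9**2 = 81)
D(b, c) = 70 + I*sqrt(10) (D(b, c) = sqrt(-2 - 1*8) - 1*(-70) = sqrt(-2 - 8) + 70 = sqrt(-10) + 70 = I*sqrt(10) + 70 = 70 + I*sqrt(10))
(-6244 + D(148, d(5, 12))) + 25795 = (-6244 + (70 + I*sqrt(10))) + 25795 = (-6174 + I*sqrt(10)) + 25795 = 19621 + I*sqrt(10)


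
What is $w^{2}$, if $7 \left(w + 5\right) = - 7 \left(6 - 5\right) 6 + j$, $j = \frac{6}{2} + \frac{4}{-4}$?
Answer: $\frac{5625}{49} \approx 114.8$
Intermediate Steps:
$j = 2$ ($j = 6 \cdot \frac{1}{2} + 4 \left(- \frac{1}{4}\right) = 3 - 1 = 2$)
$w = - \frac{75}{7}$ ($w = -5 + \frac{- 7 \left(6 - 5\right) 6 + 2}{7} = -5 + \frac{- 7 \cdot 1 \cdot 6 + 2}{7} = -5 + \frac{\left(-7\right) 6 + 2}{7} = -5 + \frac{-42 + 2}{7} = -5 + \frac{1}{7} \left(-40\right) = -5 - \frac{40}{7} = - \frac{75}{7} \approx -10.714$)
$w^{2} = \left(- \frac{75}{7}\right)^{2} = \frac{5625}{49}$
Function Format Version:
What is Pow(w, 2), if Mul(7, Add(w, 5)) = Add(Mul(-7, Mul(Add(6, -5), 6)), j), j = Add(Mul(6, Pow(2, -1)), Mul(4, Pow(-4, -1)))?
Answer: Rational(5625, 49) ≈ 114.80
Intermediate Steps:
j = 2 (j = Add(Mul(6, Rational(1, 2)), Mul(4, Rational(-1, 4))) = Add(3, -1) = 2)
w = Rational(-75, 7) (w = Add(-5, Mul(Rational(1, 7), Add(Mul(-7, Mul(Add(6, -5), 6)), 2))) = Add(-5, Mul(Rational(1, 7), Add(Mul(-7, Mul(1, 6)), 2))) = Add(-5, Mul(Rational(1, 7), Add(Mul(-7, 6), 2))) = Add(-5, Mul(Rational(1, 7), Add(-42, 2))) = Add(-5, Mul(Rational(1, 7), -40)) = Add(-5, Rational(-40, 7)) = Rational(-75, 7) ≈ -10.714)
Pow(w, 2) = Pow(Rational(-75, 7), 2) = Rational(5625, 49)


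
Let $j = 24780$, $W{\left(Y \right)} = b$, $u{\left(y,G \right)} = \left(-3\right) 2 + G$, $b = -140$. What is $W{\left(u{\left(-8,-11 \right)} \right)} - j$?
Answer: $-24920$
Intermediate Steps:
$u{\left(y,G \right)} = -6 + G$
$W{\left(Y \right)} = -140$
$W{\left(u{\left(-8,-11 \right)} \right)} - j = -140 - 24780 = -24920$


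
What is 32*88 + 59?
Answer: 2875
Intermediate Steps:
32*88 + 59 = 2816 + 59 = 2875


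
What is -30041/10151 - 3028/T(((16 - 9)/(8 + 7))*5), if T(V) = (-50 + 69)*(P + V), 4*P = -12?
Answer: 45535063/192869 ≈ 236.09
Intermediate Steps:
P = -3 (P = (1/4)*(-12) = -3)
T(V) = -57 + 19*V (T(V) = (-50 + 69)*(-3 + V) = 19*(-3 + V) = -57 + 19*V)
-30041/10151 - 3028/T(((16 - 9)/(8 + 7))*5) = -30041/10151 - 3028/(-57 + 19*(((16 - 9)/(8 + 7))*5)) = -30041*1/10151 - 3028/(-57 + 19*((7/15)*5)) = -30041/10151 - 3028/(-57 + 19*((7*(1/15))*5)) = -30041/10151 - 3028/(-57 + 19*((7/15)*5)) = -30041/10151 - 3028/(-57 + 19*(7/3)) = -30041/10151 - 3028/(-57 + 133/3) = -30041/10151 - 3028/(-38/3) = -30041/10151 - 3028*(-3/38) = -30041/10151 + 4542/19 = 45535063/192869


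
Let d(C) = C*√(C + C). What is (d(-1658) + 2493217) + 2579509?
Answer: 5072726 - 3316*I*√829 ≈ 5.0727e+6 - 95476.0*I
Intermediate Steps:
d(C) = √2*C^(3/2) (d(C) = C*√(2*C) = C*(√2*√C) = √2*C^(3/2))
(d(-1658) + 2493217) + 2579509 = (√2*(-1658)^(3/2) + 2493217) + 2579509 = (√2*(-1658*I*√1658) + 2493217) + 2579509 = (-3316*I*√829 + 2493217) + 2579509 = (2493217 - 3316*I*√829) + 2579509 = 5072726 - 3316*I*√829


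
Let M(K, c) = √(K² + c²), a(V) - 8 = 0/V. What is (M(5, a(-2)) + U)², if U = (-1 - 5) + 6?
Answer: 89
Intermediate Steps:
a(V) = 8 (a(V) = 8 + 0/V = 8 + 0 = 8)
U = 0 (U = -6 + 6 = 0)
(M(5, a(-2)) + U)² = (√(5² + 8²) + 0)² = (√(25 + 64) + 0)² = (√89 + 0)² = (√89)² = 89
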